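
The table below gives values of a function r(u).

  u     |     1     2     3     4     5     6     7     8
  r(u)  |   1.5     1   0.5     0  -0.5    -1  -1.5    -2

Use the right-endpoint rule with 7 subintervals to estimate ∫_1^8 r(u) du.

Δu = 1.
Sum = 1·[1 + 0.5 + 0 + (-0.5) + (-1) + (-1.5) + (-2)] = -3.5.

-3.5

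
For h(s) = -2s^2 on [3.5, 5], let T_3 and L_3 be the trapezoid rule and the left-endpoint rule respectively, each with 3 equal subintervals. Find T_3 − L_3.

T_3 = -54.875.
L_3 = -48.5.
T_3 − L_3 = -6.375.

-6.375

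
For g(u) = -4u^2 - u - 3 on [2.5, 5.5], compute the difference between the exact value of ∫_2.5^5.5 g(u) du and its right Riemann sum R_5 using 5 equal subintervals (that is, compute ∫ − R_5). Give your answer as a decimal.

30.42

Exact integral: ∫_2.5^5.5 g(u) du = -222.
R_5 = -252.42.
Error = -222 − (-252.42) = 30.42.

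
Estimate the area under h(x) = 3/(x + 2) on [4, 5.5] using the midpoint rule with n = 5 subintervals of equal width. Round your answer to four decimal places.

0.6693

Δx = (5.5 − 4)/5 = 0.3.
Midpoints: 4.15, 4.45, 4.75, 5.05, 5.35.
h(4.15) = 20/41, h(4.45) = 20/43, h(4.75) = 4/9, h(5.05) = 20/47, h(5.35) = 20/49.
Sum = Δx · [h(4.15) + h(4.45) + h(4.75) + h(5.05) + h(5.35)].
Sum ≈ 0.6693.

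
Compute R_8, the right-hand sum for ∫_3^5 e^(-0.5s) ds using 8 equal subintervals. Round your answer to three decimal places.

Δs = (5 − 3)/8 = 0.25.
Right endpoints: 3.25, 3.5, 3.75, 4, 4.25, 4.5, 4.75, 5.
f(3.25) ≈ 0.197, f(3.5) ≈ 0.174, f(3.75) ≈ 0.153, f(4) ≈ 0.135, f(4.25) ≈ 0.119, f(4.5) ≈ 0.105, f(4.75) ≈ 0.093, f(5) ≈ 0.082.
Sum = Δs · [f(3.25) + f(3.5) + f(3.75) + ...].
Sum ≈ 0.265.

0.265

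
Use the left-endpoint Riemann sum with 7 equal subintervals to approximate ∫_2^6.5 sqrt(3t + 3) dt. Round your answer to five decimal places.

17.15038

Δt = (6.5 − 2)/7 = 9/14.
Left endpoints: 2, 37/14, 23/7, 55/14, 32/7, 73/14, 41/7.
f(2) ≈ 3.00000, f(37/14) ≈ 3.30584, f(23/7) ≈ 3.58569, f(55/14) ≈ 3.84522, f(32/7) ≈ 4.08831, f(73/14) ≈ 4.31774, f(41/7) ≈ 4.53557.
Sum = Δt · [f(2) + f(37/14) + f(23/7) + ...].
Sum ≈ 17.15038.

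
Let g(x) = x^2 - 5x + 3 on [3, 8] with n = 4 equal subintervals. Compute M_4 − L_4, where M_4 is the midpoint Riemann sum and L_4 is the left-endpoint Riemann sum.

M_4 = 38.515625.
L_4 = 21.71875.
M_4 − L_4 = 16.796875.

16.796875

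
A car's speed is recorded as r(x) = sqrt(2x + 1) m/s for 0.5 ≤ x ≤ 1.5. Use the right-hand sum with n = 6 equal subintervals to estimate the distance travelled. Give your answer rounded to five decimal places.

Δx = (1.5 − 0.5)/6 = 1/6.
Right endpoints: 2/3, 5/6, 1, 7/6, 4/3, 1.5.
r(2/3) ≈ 1.52753, r(5/6) ≈ 1.63299, r(1) ≈ 1.73205, r(7/6) ≈ 1.82574, r(4/3) ≈ 1.91485, r(1.5) ≈ 2.00000.
Sum = Δx · [r(2/3) + r(5/6) + r(1) + ...].
Sum ≈ 1.77219.

1.77219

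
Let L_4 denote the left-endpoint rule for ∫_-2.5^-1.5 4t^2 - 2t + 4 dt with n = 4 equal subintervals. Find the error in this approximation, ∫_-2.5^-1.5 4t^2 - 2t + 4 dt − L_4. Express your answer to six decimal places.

Exact integral: ∫_-2.5^-1.5 f(t) dt ≈ 24.33333333.
L_4 = 26.625.
Error ≈ 24.33333333 − 26.625 ≈ -2.291667.

-2.291667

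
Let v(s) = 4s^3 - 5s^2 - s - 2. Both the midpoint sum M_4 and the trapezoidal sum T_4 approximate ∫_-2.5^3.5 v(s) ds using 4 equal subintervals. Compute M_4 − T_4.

-3.375

M_4 = -2.625.
T_4 = 0.75.
M_4 − T_4 = -3.375.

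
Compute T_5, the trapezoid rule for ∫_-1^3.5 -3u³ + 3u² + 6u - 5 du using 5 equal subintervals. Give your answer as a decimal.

-61.68375

Δu = (3.5 − (-1))/5 = 0.9.
f(-1) = -5, f(-0.1) = -5.567, f(0.8) = 0.184, f(1.7) = -0.869, f(2.6) = -21.848, f(3.5) = -75.875.
T_5 = (Δu/2)·[f(u_0) + 2f(u_1) + ... + 2f(u_{4}) + f(u_5)].
Sum = -61.68375.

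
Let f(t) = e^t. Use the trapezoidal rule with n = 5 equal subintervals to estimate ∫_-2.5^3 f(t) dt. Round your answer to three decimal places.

Δt = (3 − (-2.5))/5 = 1.1.
f(-2.5) ≈ 0.082, f(-1.4) ≈ 0.247, f(-0.3) ≈ 0.741, f(0.8) ≈ 2.226, f(1.9) ≈ 6.686, f(3) ≈ 20.086.
T_5 = (Δt/2)·[f(t_0) + 2f(t_1) + ... + 2f(t_{4}) + f(t_5)].
Sum ≈ 21.981.

21.981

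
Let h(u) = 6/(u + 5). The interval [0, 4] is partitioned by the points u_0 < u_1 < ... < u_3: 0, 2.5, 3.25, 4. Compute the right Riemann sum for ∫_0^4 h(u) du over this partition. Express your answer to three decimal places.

3.045

Subinterval widths: 2.5, 0.75, 0.75.
Right endpoints: 2.5, 3.25, 4.
h(2.5) = 0.8, h(3.25) = 8/11, h(4) = 2/3.
Sum = Σ Δu_i · h(u_i).
Sum ≈ 3.045.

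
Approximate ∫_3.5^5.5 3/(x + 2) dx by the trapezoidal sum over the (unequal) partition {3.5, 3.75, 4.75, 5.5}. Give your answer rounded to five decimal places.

0.93316

Subinterval widths: 0.25, 1, 0.75.
f(3.5) = 6/11, f(3.75) = 12/23, f(4.75) = 4/9, f(5.5) = 0.4.
On each subinterval the trapezoid contributes (Δx_i/2)·[f(x_{i-1}) + f(x_i)].
Sum ≈ 0.93316.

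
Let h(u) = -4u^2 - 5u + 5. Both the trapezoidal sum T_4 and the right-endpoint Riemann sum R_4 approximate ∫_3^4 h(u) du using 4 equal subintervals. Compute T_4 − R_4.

T_4 = -61.875.
R_4 = -66.
T_4 − R_4 = 4.125.

4.125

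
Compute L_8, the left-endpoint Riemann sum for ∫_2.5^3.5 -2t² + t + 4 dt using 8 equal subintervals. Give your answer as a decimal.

Δt = (3.5 − 2.5)/8 = 0.125.
Left endpoints: 2.5, 2.625, 2.75, 2.875, 3, 3.125, 3.25, 3.375.
f(2.5) = -6, f(2.625) = -7.15625, f(2.75) = -8.375, f(2.875) = -9.65625, f(3) = -11, f(3.125) = -12.40625, f(3.25) = -13.875, f(3.375) = -15.40625.
Sum = Δt · [f(2.5) + f(2.625) + f(2.75) + ...].
Sum = -10.484375.

-10.484375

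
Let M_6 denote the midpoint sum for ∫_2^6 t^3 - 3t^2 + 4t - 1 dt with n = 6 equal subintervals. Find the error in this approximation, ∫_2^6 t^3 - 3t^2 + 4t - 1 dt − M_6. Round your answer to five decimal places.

1.33333

Exact integral: ∫_2^6 f(t) dt = 172.
M_6 ≈ 170.6666667.
Error ≈ 172 − 170.6666667 ≈ 1.33333.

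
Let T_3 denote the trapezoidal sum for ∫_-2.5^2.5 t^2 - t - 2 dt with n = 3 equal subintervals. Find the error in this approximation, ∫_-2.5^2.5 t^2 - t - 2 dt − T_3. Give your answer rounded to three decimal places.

Exact integral: ∫_-2.5^2.5 f(t) dt ≈ 0.41667.
T_3 ≈ 2.73148.
Error ≈ 0.41667 − 2.73148 ≈ -2.315.

-2.315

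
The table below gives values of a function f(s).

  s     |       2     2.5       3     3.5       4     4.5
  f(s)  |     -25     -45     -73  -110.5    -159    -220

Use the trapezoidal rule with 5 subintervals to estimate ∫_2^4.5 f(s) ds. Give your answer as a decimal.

-255

Δs = 0.5.
T_5 = (0.5/2)·[(-25) + 2·(-45) + 2·(-73) + 2·(-110.5) + 2·(-159) + (-220)] = -255.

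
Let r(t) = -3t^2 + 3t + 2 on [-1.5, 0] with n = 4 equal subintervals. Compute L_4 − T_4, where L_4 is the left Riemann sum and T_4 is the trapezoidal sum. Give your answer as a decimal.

-2.109375

L_4 = -5.96484375.
T_4 = -3.85546875.
L_4 − T_4 = -2.109375.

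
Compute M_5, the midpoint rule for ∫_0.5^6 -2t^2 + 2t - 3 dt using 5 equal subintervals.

-123.5575

Δt = (6 − 0.5)/5 = 1.1.
Midpoints: 1.05, 2.15, 3.25, 4.35, 5.45.
f(1.05) = -3.105, f(2.15) = -7.945, f(3.25) = -17.625, f(4.35) = -32.145, f(5.45) = -51.505.
Sum = Δt · [f(1.05) + f(2.15) + f(3.25) + f(4.35) + f(5.45)].
Sum = -123.5575.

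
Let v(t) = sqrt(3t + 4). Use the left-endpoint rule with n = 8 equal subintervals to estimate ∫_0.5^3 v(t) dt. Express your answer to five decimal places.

7.35093

Δt = (3 − 0.5)/8 = 0.3125.
Left endpoints: 0.5, 0.8125, 1.125, 1.4375, 1.75, 2.0625, 2.375, 2.6875.
v(0.5) ≈ 2.34521, v(0.8125) ≈ 2.53722, v(1.125) ≈ 2.71570, v(1.4375) ≈ 2.88314, v(1.75) ≈ 3.04138, v(2.0625) ≈ 3.19179, v(2.375) ≈ 3.33542, v(2.6875) ≈ 3.47311.
Sum = Δt · [v(0.5) + v(0.8125) + v(1.125) + ...].
Sum ≈ 7.35093.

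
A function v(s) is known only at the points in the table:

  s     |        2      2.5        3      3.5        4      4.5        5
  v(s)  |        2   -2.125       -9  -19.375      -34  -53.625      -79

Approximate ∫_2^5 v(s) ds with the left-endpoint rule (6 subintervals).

-58.0625

Δs = 0.5.
Sum = 0.5·[2 + (-2.125) + (-9) + (-19.375) + (-34) + (-53.625)] = -58.0625.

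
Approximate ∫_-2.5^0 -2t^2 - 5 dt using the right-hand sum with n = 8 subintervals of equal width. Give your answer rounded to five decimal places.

Δt = (0 − (-2.5))/8 = 0.3125.
Right endpoints: -2.1875, -1.875, -1.5625, -1.25, -0.9375, -0.625, -0.3125, 0.
f(-2.1875) = -14.5703125, f(-1.875) = -12.03125, f(-1.5625) = -9.8828125, f(-1.25) = -8.125, f(-0.9375) = -6.7578125, f(-0.625) = -5.78125, f(-0.3125) = -5.1953125, f(0) = -5.
Sum = Δt · [f(-2.1875) + f(-1.875) + f(-1.5625) + ...].
Sum ≈ -21.04492.

-21.04492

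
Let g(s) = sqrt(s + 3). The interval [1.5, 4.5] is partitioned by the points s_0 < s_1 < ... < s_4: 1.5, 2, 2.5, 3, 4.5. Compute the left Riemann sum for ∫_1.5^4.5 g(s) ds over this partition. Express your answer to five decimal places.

7.02553

Subinterval widths: 0.5, 0.5, 0.5, 1.5.
Left endpoints: 1.5, 2, 2.5, 3.
g(1.5) ≈ 2.12132, g(2) ≈ 2.23607, g(2.5) ≈ 2.34521, g(3) ≈ 2.44949.
Sum = Σ Δs_i · g(s_i).
Sum ≈ 7.02553.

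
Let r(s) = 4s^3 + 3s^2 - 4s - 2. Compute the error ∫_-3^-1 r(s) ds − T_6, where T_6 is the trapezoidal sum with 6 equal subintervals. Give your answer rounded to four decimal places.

Exact integral: ∫_-3^-1 r(s) ds = -42.
T_6 ≈ -42.777778.
Error ≈ -42 − (-42.777778) ≈ 0.7778.

0.7778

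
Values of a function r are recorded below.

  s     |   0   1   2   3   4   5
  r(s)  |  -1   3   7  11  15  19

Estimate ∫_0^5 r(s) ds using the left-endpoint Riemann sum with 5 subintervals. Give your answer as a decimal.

Δs = 1.
Sum = 1·[(-1) + 3 + 7 + 11 + 15] = 35.

35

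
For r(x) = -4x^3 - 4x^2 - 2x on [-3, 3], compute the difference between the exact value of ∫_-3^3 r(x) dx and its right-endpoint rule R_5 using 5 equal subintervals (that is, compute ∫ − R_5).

142.56

Exact integral: ∫_-3^3 r(x) dx = -72.
R_5 = -214.56.
Error = -72 − (-214.56) = 142.56.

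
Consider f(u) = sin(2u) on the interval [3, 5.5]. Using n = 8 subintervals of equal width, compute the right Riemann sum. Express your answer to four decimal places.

Δu = (5.5 − 3)/8 = 0.3125.
Right endpoints: 3.3125, 3.625, 3.9375, 4.25, 4.5625, 4.875, 5.1875, 5.5.
f(3.3125) ≈ 0.3352, f(3.625) ≈ 0.8231, f(3.9375) ≈ 0.9998, f(4.25) ≈ 0.7985, f(4.5625) ≈ 0.2953, f(4.875) ≈ -0.3195, f(5.1875) ≈ -0.8135, f(5.5) ≈ -1.0000.
Sum = Δu · [f(3.3125) + f(3.625) + f(3.9375) + ...].
Sum ≈ 0.3496.

0.3496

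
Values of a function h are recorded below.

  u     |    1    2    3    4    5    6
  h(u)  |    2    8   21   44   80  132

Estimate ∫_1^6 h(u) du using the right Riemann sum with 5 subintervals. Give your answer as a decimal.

Δu = 1.
Sum = 1·[8 + 21 + 44 + 80 + 132] = 285.

285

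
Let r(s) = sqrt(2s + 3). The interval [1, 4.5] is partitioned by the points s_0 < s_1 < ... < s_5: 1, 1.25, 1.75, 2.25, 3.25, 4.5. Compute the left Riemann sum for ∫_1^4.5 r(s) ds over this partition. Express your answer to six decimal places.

9.597747

Subinterval widths: 0.25, 0.5, 0.5, 1, 1.25.
Left endpoints: 1, 1.25, 1.75, 2.25, 3.25.
r(1) ≈ 2.236068, r(1.25) ≈ 2.345208, r(1.75) ≈ 2.549510, r(2.25) ≈ 2.738613, r(3.25) ≈ 3.082207.
Sum = Σ Δs_i · r(s_i).
Sum ≈ 9.597747.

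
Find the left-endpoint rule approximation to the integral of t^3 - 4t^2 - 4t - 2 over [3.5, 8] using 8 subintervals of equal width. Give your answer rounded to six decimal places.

Δt = (8 − 3.5)/8 = 0.5625.
Left endpoints: 3.5, 4.0625, 4.625, 5.1875, 5.75, 6.3125, 6.875, 7.4375.
f(3.5) = -22.125, f(4.0625) = -70527/4096, f(4.625) = -3651/512, f(5.1875) = 37707/4096, f(5.75) = 32.859375, f(6.3125) = 265821/4096, f(6.875) = 54471/512, f(7.4375) = 648807/4096.
Sum = Δt · [f(3.5) + f(4.0625) + f(4.625) + ...].
Sum ≈ 182.968506.

182.968506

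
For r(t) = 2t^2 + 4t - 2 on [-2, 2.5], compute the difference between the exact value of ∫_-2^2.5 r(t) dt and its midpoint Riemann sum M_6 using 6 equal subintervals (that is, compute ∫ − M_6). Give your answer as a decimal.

Exact integral: ∫_-2^2.5 r(t) dt = 11.25.
M_6 = 10.828125.
Error = 11.25 − 10.828125 = 0.421875.

0.421875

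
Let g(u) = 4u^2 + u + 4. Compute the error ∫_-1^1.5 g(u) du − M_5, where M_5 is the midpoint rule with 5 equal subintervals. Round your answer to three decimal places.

0.208

Exact integral: ∫_-1^1.5 g(u) du ≈ 16.45833.
M_5 = 16.25.
Error ≈ 16.45833 − 16.25 ≈ 0.208.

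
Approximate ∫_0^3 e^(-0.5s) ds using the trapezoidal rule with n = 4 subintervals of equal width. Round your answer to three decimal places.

1.572

Δs = (3 − 0)/4 = 0.75.
f(0) ≈ 1.000, f(0.75) ≈ 0.687, f(1.5) ≈ 0.472, f(2.25) ≈ 0.325, f(3) ≈ 0.223.
T_4 = (Δs/2)·[f(s_0) + 2f(s_1) + 2f(s_2) + 2f(s_3) + f(s_4)].
Sum ≈ 1.572.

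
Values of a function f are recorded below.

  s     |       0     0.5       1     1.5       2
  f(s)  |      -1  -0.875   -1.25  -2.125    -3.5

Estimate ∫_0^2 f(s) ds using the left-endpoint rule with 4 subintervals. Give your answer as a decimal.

-2.625

Δs = 0.5.
Sum = 0.5·[(-1) + (-0.875) + (-1.25) + (-2.125)] = -2.625.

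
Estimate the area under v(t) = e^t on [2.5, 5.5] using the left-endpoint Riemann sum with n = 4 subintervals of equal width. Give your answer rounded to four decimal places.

156.1165

Δt = (5.5 − 2.5)/4 = 0.75.
Left endpoints: 2.5, 3.25, 4, 4.75.
v(2.5) ≈ 12.1825, v(3.25) ≈ 25.7903, v(4) ≈ 54.5982, v(4.75) ≈ 115.5843.
Sum = Δt · [v(2.5) + v(3.25) + v(4) + v(4.75)].
Sum ≈ 156.1165.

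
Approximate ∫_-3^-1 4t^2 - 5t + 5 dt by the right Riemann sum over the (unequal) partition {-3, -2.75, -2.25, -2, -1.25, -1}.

Subinterval widths: 0.25, 0.5, 0.25, 0.75, 0.25.
Right endpoints: -2.75, -2.25, -2, -1.25, -1.
f(-2.75) = 49, f(-2.25) = 36.5, f(-2) = 31, f(-1.25) = 17.5, f(-1) = 14.
Sum = Σ Δt_i · f(t_i).
Sum = 54.875.

54.875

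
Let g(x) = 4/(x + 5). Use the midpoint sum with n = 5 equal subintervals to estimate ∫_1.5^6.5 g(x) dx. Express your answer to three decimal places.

2.280

Δx = (6.5 − 1.5)/5 = 1.
Midpoints: 2, 3, 4, 5, 6.
g(2) = 4/7, g(3) = 0.5, g(4) = 4/9, g(5) = 0.4, g(6) = 4/11.
Sum = Δx · [g(2) + g(3) + g(4) + g(5) + g(6)].
Sum ≈ 2.280.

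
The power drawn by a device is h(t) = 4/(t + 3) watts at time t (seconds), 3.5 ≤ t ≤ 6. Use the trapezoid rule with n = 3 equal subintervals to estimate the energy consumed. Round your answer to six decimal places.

Δt = (6 − 3.5)/3 = 5/6.
h(3.5) = 8/13, h(13/3) = 6/11, h(31/6) = 24/49, h(6) = 4/9.
T_3 = (Δt/2)·[h(t_0) + 2h(t_1) + 2h(t_2) + h(t_3)].
Sum ≈ 1.304304.

1.304304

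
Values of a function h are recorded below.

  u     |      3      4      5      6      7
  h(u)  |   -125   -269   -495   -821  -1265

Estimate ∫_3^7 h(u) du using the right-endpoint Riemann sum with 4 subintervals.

-2850

Δu = 1.
Sum = 1·[(-269) + (-495) + (-821) + (-1265)] = -2850.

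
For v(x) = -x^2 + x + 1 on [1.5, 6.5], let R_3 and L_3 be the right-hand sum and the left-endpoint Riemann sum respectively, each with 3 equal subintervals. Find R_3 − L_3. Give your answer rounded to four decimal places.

R_3 ≈ -96.898148.
L_3 ≈ -38.564815.
R_3 − L_3 ≈ -58.3333.

-58.3333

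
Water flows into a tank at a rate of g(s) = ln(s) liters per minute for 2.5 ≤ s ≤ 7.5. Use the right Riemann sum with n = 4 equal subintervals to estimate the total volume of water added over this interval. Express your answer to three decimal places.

Δs = (7.5 − 2.5)/4 = 1.25.
Right endpoints: 3.75, 5, 6.25, 7.5.
g(3.75) ≈ 1.322, g(5) ≈ 1.609, g(6.25) ≈ 1.833, g(7.5) ≈ 2.015.
Sum = Δs · [g(3.75) + g(5) + g(6.25) + g(7.5)].
Sum ≈ 8.473.

8.473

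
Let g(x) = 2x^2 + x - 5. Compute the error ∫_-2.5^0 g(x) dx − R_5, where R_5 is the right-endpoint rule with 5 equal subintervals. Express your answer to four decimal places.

2.2917

Exact integral: ∫_-2.5^0 g(x) dx ≈ -5.208333.
R_5 = -7.5.
Error ≈ -5.208333 − (-7.5) ≈ 2.2917.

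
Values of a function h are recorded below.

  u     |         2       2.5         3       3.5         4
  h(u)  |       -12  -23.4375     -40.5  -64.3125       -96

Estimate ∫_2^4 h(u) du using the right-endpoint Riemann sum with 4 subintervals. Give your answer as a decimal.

-112.125

Δu = 0.5.
Sum = 0.5·[(-23.4375) + (-40.5) + (-64.3125) + (-96)] = -112.125.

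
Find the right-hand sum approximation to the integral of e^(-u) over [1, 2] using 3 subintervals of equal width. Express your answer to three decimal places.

Δu = (2 − 1)/3 = 1/3.
Right endpoints: 4/3, 5/3, 2.
f(4/3) ≈ 0.264, f(5/3) ≈ 0.189, f(2) ≈ 0.135.
Sum = Δu · [f(4/3) + f(5/3) + f(2)].
Sum ≈ 0.196.

0.196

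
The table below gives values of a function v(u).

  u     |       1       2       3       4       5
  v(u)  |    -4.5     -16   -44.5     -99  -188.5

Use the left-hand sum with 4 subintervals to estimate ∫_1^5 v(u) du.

Δu = 1.
Sum = 1·[(-4.5) + (-16) + (-44.5) + (-99)] = -164.

-164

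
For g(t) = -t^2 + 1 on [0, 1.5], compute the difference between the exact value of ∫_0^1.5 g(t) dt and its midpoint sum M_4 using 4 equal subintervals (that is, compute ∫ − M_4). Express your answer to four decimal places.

Exact integral: ∫_0^1.5 g(t) dt = 0.375.
M_4 ≈ 0.392578.
Error ≈ 0.375 − 0.392578 ≈ -0.0176.

-0.0176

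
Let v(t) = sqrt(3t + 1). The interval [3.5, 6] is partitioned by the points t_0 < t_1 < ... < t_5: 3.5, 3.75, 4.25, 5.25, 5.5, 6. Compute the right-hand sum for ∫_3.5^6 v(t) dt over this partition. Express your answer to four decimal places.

Subinterval widths: 0.25, 0.5, 1, 0.25, 0.5.
Right endpoints: 3.75, 4.25, 5.25, 5.5, 6.
v(3.75) ≈ 3.5000, v(4.25) ≈ 3.7081, v(5.25) ≈ 4.0927, v(5.5) ≈ 4.1833, v(6) ≈ 4.3589.
Sum = Σ Δt_i · v(t_i).
Sum ≈ 10.0470.

10.0470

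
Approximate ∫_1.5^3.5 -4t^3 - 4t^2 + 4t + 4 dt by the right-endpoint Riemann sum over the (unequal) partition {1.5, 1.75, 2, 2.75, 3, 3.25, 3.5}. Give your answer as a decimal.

-211.765625

Subinterval widths: 0.25, 0.25, 0.75, 0.25, 0.25, 0.25.
Right endpoints: 1.75, 2, 2.75, 3, 3.25, 3.5.
f(1.75) = -22.6875, f(2) = -36, f(2.75) = -98.4375, f(3) = -128, f(3.25) = -162.5625, f(3.5) = -202.5.
Sum = Σ Δt_i · f(t_i).
Sum = -211.765625.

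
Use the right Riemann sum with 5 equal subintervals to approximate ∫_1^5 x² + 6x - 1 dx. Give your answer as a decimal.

128.96

Δx = (5 − 1)/5 = 0.8.
Right endpoints: 1.8, 2.6, 3.4, 4.2, 5.
f(1.8) = 13.04, f(2.6) = 21.36, f(3.4) = 30.96, f(4.2) = 41.84, f(5) = 54.
Sum = Δx · [f(1.8) + f(2.6) + f(3.4) + f(4.2) + f(5)].
Sum = 128.96.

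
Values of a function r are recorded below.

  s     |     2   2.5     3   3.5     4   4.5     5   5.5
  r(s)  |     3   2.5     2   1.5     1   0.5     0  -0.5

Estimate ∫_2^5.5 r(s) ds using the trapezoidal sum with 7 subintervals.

4.375

Δs = 0.5.
T_7 = (0.5/2)·[3 + 2·2.5 + 2·2 + 2·1.5 + 2·1 + 2·0.5 + 2·0 + (-0.5)] = 4.375.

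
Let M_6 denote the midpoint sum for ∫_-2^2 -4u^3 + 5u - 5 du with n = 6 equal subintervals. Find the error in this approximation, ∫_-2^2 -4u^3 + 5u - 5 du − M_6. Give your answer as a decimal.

0

Exact integral: ∫_-2^2 f(u) du = -20.
M_6 = -20.
Error = -20 − (-20) = 0.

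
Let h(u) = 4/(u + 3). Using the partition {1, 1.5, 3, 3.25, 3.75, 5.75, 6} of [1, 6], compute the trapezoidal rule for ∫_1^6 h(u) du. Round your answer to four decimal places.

Subinterval widths: 0.5, 1.5, 0.25, 0.5, 2, 0.25.
h(1) = 1, h(1.5) = 8/9, h(3) = 2/3, h(3.25) = 0.64, h(3.75) = 16/27, h(5.75) = 16/35, h(6) = 4/9.
On each subinterval the trapezoid contributes (Δu_i/2)·[h(u_{i-1}) + h(u_i)].
Sum ≈ 3.2728.

3.2728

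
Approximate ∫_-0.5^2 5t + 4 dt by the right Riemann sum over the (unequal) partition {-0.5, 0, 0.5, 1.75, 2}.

24.6875

Subinterval widths: 0.5, 0.5, 1.25, 0.25.
Right endpoints: 0, 0.5, 1.75, 2.
f(0) = 4, f(0.5) = 6.5, f(1.75) = 12.75, f(2) = 14.
Sum = Σ Δt_i · f(t_i).
Sum = 24.6875.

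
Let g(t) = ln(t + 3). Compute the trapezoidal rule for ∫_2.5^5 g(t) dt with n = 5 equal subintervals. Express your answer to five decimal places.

4.75823

Δt = (5 − 2.5)/5 = 0.5.
g(2.5) ≈ 1.70475, g(3) ≈ 1.79176, g(3.5) ≈ 1.87180, g(4) ≈ 1.94591, g(4.5) ≈ 2.01490, g(5) ≈ 2.07944.
T_5 = (Δt/2)·[g(t_0) + 2g(t_1) + ... + 2g(t_{4}) + g(t_5)].
Sum ≈ 4.75823.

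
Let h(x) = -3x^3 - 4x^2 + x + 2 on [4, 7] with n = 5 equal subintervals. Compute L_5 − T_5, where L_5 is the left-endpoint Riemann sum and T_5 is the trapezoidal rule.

289.8

L_5 = -1678.08.
T_5 = -1967.88.
L_5 − T_5 = 289.8.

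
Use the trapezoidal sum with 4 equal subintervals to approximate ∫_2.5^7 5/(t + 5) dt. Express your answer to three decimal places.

Δt = (7 − 2.5)/4 = 1.125.
f(2.5) = 2/3, f(3.625) = 40/69, f(4.75) = 20/39, f(5.875) = 40/87, f(7) = 5/12.
T_4 = (Δt/2)·[f(t_0) + 2f(t_1) + 2f(t_2) + 2f(t_3) + f(t_4)].
Sum ≈ 2.356.

2.356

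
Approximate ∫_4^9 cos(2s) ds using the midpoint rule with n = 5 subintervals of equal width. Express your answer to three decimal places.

Δs = (9 − 4)/5 = 1.
Midpoints: 4.5, 5.5, 6.5, 7.5, 8.5.
f(4.5) ≈ -0.911, f(5.5) ≈ 0.004, f(6.5) ≈ 0.907, f(7.5) ≈ -0.760, f(8.5) ≈ -0.275.
Sum = Δs · [f(4.5) + f(5.5) + f(6.5) + f(7.5) + f(8.5)].
Sum ≈ -1.034.

-1.034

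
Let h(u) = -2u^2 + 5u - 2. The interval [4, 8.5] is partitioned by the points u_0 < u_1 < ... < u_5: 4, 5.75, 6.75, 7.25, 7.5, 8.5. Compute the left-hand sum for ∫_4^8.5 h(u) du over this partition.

Subinterval widths: 1.75, 1, 0.5, 0.25, 1.
Left endpoints: 4, 5.75, 6.75, 7.25, 7.5.
h(4) = -14, h(5.75) = -39.375, h(6.75) = -59.375, h(7.25) = -70.875, h(7.5) = -77.
Sum = Σ Δu_i · h(u_i).
Sum = -188.28125.

-188.28125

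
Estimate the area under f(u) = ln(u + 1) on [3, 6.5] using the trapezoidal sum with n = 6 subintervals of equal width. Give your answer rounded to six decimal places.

6.063291

Δu = (6.5 − 3)/6 = 7/12.
f(3) ≈ 1.386294, f(43/12) ≈ 1.522427, f(25/6) ≈ 1.642228, f(4.75) ≈ 1.749200, f(16/3) ≈ 1.845827, f(71/12) ≈ 1.933934, f(6.5) ≈ 2.014903.
T_6 = (Δu/2)·[f(u_0) + 2f(u_1) + ... + 2f(u_{5}) + f(u_6)].
Sum ≈ 6.063291.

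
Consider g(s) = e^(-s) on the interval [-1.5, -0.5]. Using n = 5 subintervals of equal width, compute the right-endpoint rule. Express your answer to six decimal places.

2.559108

Δs = (-0.5 − (-1.5))/5 = 0.2.
Right endpoints: -1.3, -1.1, -0.9, -0.7, -0.5.
g(-1.3) ≈ 3.669297, g(-1.1) ≈ 3.004166, g(-0.9) ≈ 2.459603, g(-0.7) ≈ 2.013753, g(-0.5) ≈ 1.648721.
Sum = Δs · [g(-1.3) + g(-1.1) + g(-0.9) + g(-0.7) + g(-0.5)].
Sum ≈ 2.559108.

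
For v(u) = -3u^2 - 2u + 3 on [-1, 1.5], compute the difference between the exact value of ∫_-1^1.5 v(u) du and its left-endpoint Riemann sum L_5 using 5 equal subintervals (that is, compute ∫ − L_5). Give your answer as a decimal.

Exact integral: ∫_-1^1.5 v(u) du = 1.875.
L_5 = 3.75.
Error = 1.875 − 3.75 = -1.875.

-1.875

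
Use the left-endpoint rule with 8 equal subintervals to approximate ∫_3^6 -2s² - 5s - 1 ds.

-183.703125

Δs = (6 − 3)/8 = 0.375.
Left endpoints: 3, 3.375, 3.75, 4.125, 4.5, 4.875, 5.25, 5.625.
f(3) = -34, f(3.375) = -40.65625, f(3.75) = -47.875, f(4.125) = -55.65625, f(4.5) = -64, f(4.875) = -72.90625, f(5.25) = -82.375, f(5.625) = -92.40625.
Sum = Δs · [f(3) + f(3.375) + f(3.75) + ...].
Sum = -183.703125.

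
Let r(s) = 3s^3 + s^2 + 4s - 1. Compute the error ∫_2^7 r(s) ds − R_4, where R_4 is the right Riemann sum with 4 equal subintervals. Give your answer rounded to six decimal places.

-722.786458

Exact integral: ∫_2^7 r(s) ds ≈ 1985.41666667.
R_4 = 2708.203125.
Error ≈ 1985.41666667 − 2708.203125 ≈ -722.786458.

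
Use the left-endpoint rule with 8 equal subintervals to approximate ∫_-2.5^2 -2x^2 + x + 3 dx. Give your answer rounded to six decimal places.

Δx = (2 − (-2.5))/8 = 0.5625.
Left endpoints: -2.5, -1.9375, -1.375, -0.8125, -0.25, 0.3125, 0.875, 1.4375.
f(-2.5) = -12, f(-1.9375) = -6.4453125, f(-1.375) = -2.15625, f(-0.8125) = 0.8671875, f(-0.25) = 2.625, f(0.3125) = 3.1171875, f(0.875) = 2.34375, f(1.4375) = 0.3046875.
Sum = Δx · [f(-2.5) + f(-1.9375) + f(-1.375) + ...].
Sum ≈ -6.380859.

-6.380859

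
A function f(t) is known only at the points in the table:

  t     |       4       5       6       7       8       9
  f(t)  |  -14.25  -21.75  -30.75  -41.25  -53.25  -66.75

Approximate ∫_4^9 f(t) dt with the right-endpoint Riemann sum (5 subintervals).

-213.75

Δt = 1.
Sum = 1·[(-21.75) + (-30.75) + (-41.25) + (-53.25) + (-66.75)] = -213.75.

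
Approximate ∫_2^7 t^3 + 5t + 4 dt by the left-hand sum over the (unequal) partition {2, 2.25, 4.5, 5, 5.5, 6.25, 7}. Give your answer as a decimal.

559.203125

Subinterval widths: 0.25, 2.25, 0.5, 0.5, 0.75, 0.75.
Left endpoints: 2, 2.25, 4.5, 5, 5.5, 6.25.
f(2) = 22, f(2.25) = 26.640625, f(4.5) = 117.625, f(5) = 154, f(5.5) = 197.875, f(6.25) = 279.390625.
Sum = Σ Δt_i · f(t_i).
Sum = 559.203125.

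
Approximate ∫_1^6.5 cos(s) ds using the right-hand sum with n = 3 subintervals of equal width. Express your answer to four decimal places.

Δs = (6.5 − 1)/3 = 11/6.
Right endpoints: 17/6, 14/3, 6.5.
f(17/6) ≈ -0.9529, f(14/3) ≈ -0.0457, f(6.5) ≈ 0.9766.
Sum = Δs · [f(17/6) + f(14/3) + f(6.5)].
Sum ≈ -0.0403.

-0.0403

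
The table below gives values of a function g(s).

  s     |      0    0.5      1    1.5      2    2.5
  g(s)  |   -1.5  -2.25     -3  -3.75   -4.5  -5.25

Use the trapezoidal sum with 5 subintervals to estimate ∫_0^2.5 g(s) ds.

Δs = 0.5.
T_5 = (0.5/2)·[(-1.5) + 2·(-2.25) + 2·(-3) + 2·(-3.75) + 2·(-4.5) + (-5.25)] = -8.4375.

-8.4375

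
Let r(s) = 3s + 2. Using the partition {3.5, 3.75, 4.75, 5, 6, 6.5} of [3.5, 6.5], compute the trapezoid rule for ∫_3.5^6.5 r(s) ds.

Subinterval widths: 0.25, 1, 0.25, 1, 0.5.
r(3.5) = 12.5, r(3.75) = 13.25, r(4.75) = 16.25, r(5) = 17, r(6) = 20, r(6.5) = 21.5.
On each subinterval the trapezoid contributes (Δs_i/2)·[r(s_{i-1}) + r(s_i)].
Sum = 51.

51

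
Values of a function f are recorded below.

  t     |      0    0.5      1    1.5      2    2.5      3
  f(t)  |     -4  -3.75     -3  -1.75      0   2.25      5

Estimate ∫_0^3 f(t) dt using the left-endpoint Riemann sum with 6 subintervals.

Δt = 0.5.
Sum = 0.5·[(-4) + (-3.75) + (-3) + (-1.75) + 0 + 2.25] = -5.125.

-5.125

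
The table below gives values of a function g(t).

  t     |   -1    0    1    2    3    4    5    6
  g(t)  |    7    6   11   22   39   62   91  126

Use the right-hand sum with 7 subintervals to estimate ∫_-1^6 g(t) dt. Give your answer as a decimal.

357

Δt = 1.
Sum = 1·[6 + 11 + 22 + 39 + 62 + 91 + 126] = 357.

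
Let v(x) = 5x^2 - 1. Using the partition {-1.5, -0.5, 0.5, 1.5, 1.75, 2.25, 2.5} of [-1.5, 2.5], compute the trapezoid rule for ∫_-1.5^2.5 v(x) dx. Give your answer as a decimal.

30.296875

Subinterval widths: 1, 1, 1, 0.25, 0.5, 0.25.
v(-1.5) = 10.25, v(-0.5) = 0.25, v(0.5) = 0.25, v(1.5) = 10.25, v(1.75) = 14.3125, v(2.25) = 24.3125, v(2.5) = 30.25.
On each subinterval the trapezoid contributes (Δx_i/2)·[v(x_{i-1}) + v(x_i)].
Sum = 30.296875.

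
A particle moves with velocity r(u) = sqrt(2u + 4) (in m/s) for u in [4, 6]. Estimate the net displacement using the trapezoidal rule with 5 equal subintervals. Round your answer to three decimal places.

Δu = (6 − 4)/5 = 0.4.
r(4) ≈ 3.464, r(4.4) ≈ 3.578, r(4.8) ≈ 3.688, r(5.2) ≈ 3.795, r(5.6) ≈ 3.899, r(6) ≈ 4.000.
T_5 = (Δu/2)·[r(u_0) + 2r(u_1) + ... + 2r(u_{4}) + r(u_5)].
Sum ≈ 7.476.

7.476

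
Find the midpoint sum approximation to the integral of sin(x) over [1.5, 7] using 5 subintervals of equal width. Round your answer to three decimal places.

Δx = (7 − 1.5)/5 = 1.1.
Midpoints: 2.05, 3.15, 4.25, 5.35, 6.45.
f(2.05) ≈ 0.887, f(3.15) ≈ -0.008, f(4.25) ≈ -0.895, f(5.35) ≈ -0.804, f(6.45) ≈ 0.166.
Sum = Δx · [f(2.05) + f(3.15) + f(4.25) + f(5.35) + f(6.45)].
Sum ≈ -0.719.

-0.719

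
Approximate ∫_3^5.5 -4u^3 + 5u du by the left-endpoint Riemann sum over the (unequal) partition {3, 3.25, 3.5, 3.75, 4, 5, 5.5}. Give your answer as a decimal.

Subinterval widths: 0.25, 0.25, 0.25, 0.25, 1, 0.5.
Left endpoints: 3, 3.25, 3.5, 3.75, 4, 5.
f(3) = -93, f(3.25) = -121.0625, f(3.5) = -154, f(3.75) = -192.1875, f(4) = -236, f(5) = -475.
Sum = Σ Δu_i · f(u_i).
Sum = -613.5625.

-613.5625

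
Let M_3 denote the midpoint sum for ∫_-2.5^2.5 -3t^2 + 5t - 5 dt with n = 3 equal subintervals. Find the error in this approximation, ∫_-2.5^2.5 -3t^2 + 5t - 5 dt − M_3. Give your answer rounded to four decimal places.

-3.4722

Exact integral: ∫_-2.5^2.5 f(t) dt = -56.25.
M_3 ≈ -52.777778.
Error ≈ -56.25 − (-52.777778) ≈ -3.4722.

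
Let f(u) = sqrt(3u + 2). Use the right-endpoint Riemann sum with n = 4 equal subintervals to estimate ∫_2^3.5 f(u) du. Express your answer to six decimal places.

Δu = (3.5 − 2)/4 = 0.375.
Right endpoints: 2.375, 2.75, 3.125, 3.5.
f(2.375) ≈ 3.020761, f(2.75) ≈ 3.201562, f(3.125) ≈ 3.372684, f(3.5) ≈ 3.535534.
Sum = Δu · [f(2.375) + f(2.75) + f(3.125) + f(3.5)].
Sum ≈ 4.923953.

4.923953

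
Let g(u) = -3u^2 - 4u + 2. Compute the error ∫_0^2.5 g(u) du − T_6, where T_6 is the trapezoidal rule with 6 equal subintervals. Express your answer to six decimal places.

0.217014

Exact integral: ∫_0^2.5 g(u) du = -23.125.
T_6 ≈ -23.34201389.
Error ≈ -23.125 − (-23.34201389) ≈ 0.217014.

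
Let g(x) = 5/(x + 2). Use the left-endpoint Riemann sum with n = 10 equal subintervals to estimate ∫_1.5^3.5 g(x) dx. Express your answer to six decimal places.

2.312683

Δx = (3.5 − 1.5)/10 = 0.2.
Left endpoints: 1.5, 1.7, 1.9, 2.1, 2.3, 2.5, 2.7, 2.9, 3.1, 3.3.
g(1.5) = 10/7, g(1.7) = 50/37, g(1.9) = 50/39, g(2.1) = 50/41, g(2.3) = 50/43, g(2.5) = 10/9, g(2.7) = 50/47, g(2.9) = 50/49, g(3.1) = 50/51, g(3.3) = 50/53.
Sum = Δx · [g(1.5) + g(1.7) + g(1.9) + ...].
Sum ≈ 2.312683.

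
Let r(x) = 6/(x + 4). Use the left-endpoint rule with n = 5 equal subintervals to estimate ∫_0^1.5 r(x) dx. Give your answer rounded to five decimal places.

Δx = (1.5 − 0)/5 = 0.3.
Left endpoints: 0, 0.3, 0.6, 0.9, 1.2.
r(0) = 1.5, r(0.3) = 60/43, r(0.6) = 30/23, r(0.9) = 60/49, r(1.2) = 15/13.
Sum = Δx · [r(0) + r(0.3) + r(0.6) + r(0.9) + r(1.2)].
Sum ≈ 1.97341.

1.97341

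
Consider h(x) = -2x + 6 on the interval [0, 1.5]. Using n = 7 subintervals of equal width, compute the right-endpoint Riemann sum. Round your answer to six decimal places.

6.428571

Δx = (1.5 − 0)/7 = 3/14.
Right endpoints: 3/14, 3/7, 9/14, 6/7, 15/14, 9/7, 1.5.
h(3/14) = 39/7, h(3/7) = 36/7, h(9/14) = 33/7, h(6/7) = 30/7, h(15/14) = 27/7, h(9/7) = 24/7, h(1.5) = 3.
Sum = Δx · [h(3/14) + h(3/7) + h(9/14) + ...].
Sum ≈ 6.428571.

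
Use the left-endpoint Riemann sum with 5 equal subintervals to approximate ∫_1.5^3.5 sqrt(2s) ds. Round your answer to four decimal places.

Δs = (3.5 − 1.5)/5 = 0.4.
Left endpoints: 1.5, 1.9, 2.3, 2.7, 3.1.
f(1.5) ≈ 1.7321, f(1.9) ≈ 1.9494, f(2.3) ≈ 2.1448, f(2.7) ≈ 2.3238, f(3.1) ≈ 2.4900.
Sum = Δs · [f(1.5) + f(1.9) + f(2.3) + f(2.7) + f(3.1)].
Sum ≈ 4.2560.

4.2560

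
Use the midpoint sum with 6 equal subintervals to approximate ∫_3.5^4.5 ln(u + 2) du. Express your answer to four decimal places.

1.7906

Δu = (4.5 − 3.5)/6 = 1/6.
Midpoints: 43/12, 3.75, 47/12, 49/12, 4.25, 53/12.
f(43/12) ≈ 1.7198, f(3.75) ≈ 1.7492, f(47/12) ≈ 1.7778, f(49/12) ≈ 1.8056, f(4.25) ≈ 1.8326, f(53/12) ≈ 1.8589.
Sum = Δu · [f(43/12) + f(3.75) + f(47/12) + ...].
Sum ≈ 1.7906.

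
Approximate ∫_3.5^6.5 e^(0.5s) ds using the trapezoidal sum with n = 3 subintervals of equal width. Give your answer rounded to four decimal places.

40.9028

Δs = (6.5 − 3.5)/3 = 1.
f(3.5) ≈ 5.7546, f(4.5) ≈ 9.4877, f(5.5) ≈ 15.6426, f(6.5) ≈ 25.7903.
T_3 = (Δs/2)·[f(s_0) + 2f(s_1) + 2f(s_2) + f(s_3)].
Sum ≈ 40.9028.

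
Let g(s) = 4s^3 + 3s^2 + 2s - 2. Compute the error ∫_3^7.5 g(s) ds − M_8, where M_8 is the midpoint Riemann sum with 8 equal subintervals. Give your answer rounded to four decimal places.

Exact integral: ∫_3^7.5 g(s) ds = 3516.1875.
M_8 ≈ 3508.356445.
Error ≈ 3516.1875 − 3508.356445 ≈ 7.8311.

7.8311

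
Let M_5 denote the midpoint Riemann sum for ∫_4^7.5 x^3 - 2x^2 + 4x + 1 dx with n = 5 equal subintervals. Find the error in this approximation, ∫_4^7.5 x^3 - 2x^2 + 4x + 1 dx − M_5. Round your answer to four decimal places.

Exact integral: ∫_4^7.5 f(x) dx ≈ 572.432292.
M_5 = 570.2528125.
Error ≈ 572.432292 − 570.2528125 ≈ 2.1795.

2.1795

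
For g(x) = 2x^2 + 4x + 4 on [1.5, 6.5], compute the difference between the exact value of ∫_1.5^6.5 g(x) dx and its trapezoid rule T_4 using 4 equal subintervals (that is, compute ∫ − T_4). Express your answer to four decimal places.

-2.6042

Exact integral: ∫_1.5^6.5 g(x) dx ≈ 280.833333.
T_4 = 283.4375.
Error ≈ 280.833333 − 283.4375 ≈ -2.6042.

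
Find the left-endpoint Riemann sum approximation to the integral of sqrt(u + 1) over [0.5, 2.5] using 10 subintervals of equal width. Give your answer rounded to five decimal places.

Δu = (2.5 − 0.5)/10 = 0.2.
Left endpoints: 0.5, 0.7, 0.9, 1.1, 1.3, 1.5, 1.7, 1.9, 2.1, 2.3.
f(0.5) ≈ 1.22474, f(0.7) ≈ 1.30384, f(0.9) ≈ 1.37840, f(1.1) ≈ 1.44914, f(1.3) ≈ 1.51658, f(1.5) ≈ 1.58114, f(1.7) ≈ 1.64317, f(1.9) ≈ 1.70294, f(2.1) ≈ 1.76068, f(2.3) ≈ 1.81659.
Sum = Δu · [f(0.5) + f(0.7) + f(0.9) + ...].
Sum ≈ 3.07544.

3.07544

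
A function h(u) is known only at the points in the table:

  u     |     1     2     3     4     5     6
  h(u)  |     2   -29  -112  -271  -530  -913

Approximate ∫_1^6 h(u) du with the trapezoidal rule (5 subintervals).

-1397.5

Δu = 1.
T_5 = (1/2)·[2 + 2·(-29) + 2·(-112) + 2·(-271) + 2·(-530) + (-913)] = -1397.5.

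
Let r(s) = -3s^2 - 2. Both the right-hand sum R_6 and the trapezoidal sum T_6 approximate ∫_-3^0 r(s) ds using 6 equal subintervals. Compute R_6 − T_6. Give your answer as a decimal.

R_6 = -26.625.
T_6 = -33.375.
R_6 − T_6 = 6.75.

6.75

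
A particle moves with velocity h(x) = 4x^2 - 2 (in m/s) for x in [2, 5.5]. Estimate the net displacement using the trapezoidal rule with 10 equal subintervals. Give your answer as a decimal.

Δx = (5.5 − 2)/10 = 0.35.
h(2) = 14, h(2.35) = 20.09, h(2.7) = 27.16, h(3.05) = 35.21, h(3.4) = 44.24, h(3.75) = 54.25, h(4.1) = 65.24, h(4.45) = 77.21, h(4.8) = 90.16, h(5.15) = 104.09, h(5.5) = 119.
T_10 = (Δx/2)·[h(x_0) + 2h(x_1) + ... + 2h(x_{9}) + h(x_10)].
Sum = 204.4525.

204.4525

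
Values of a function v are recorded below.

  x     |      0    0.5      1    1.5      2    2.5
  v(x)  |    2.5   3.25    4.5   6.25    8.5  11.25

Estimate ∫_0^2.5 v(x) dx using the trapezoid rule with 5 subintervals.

Δx = 0.5.
T_5 = (0.5/2)·[2.5 + 2·3.25 + 2·4.5 + 2·6.25 + 2·8.5 + 11.25] = 14.6875.

14.6875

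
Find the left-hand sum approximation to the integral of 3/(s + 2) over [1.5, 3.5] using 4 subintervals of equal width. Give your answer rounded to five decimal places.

Δs = (3.5 − 1.5)/4 = 0.5.
Left endpoints: 1.5, 2, 2.5, 3.
f(1.5) = 6/7, f(2) = 0.75, f(2.5) = 2/3, f(3) = 0.6.
Sum = Δs · [f(1.5) + f(2) + f(2.5) + f(3)].
Sum ≈ 1.43690.

1.43690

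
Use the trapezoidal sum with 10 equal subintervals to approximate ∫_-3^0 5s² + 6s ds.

Δs = (0 − (-3))/10 = 0.3.
f(-3) = 27, f(-2.7) = 20.25, f(-2.4) = 14.4, f(-2.1) = 9.45, f(-1.8) = 5.4, f(-1.5) = 2.25, f(-1.2) = 0, f(-0.9) = -1.35, f(-0.6) = -1.8, f(-0.3) = -1.35, f(0) = 0.
T_10 = (Δs/2)·[f(s_0) + 2f(s_1) + ... + 2f(s_{9}) + f(s_10)].
Sum = 18.225.

18.225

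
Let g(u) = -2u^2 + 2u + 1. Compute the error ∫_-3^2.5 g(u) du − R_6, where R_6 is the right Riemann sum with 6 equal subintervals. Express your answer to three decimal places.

Exact integral: ∫_-3^2.5 g(u) du ≈ -25.66667.
R_6 ≈ -19.64468.
Error ≈ -25.66667 − (-19.64468) ≈ -6.022.

-6.022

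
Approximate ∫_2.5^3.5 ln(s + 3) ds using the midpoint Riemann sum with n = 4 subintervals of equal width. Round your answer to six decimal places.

Δs = (3.5 − 2.5)/4 = 0.25.
Midpoints: 2.625, 2.875, 3.125, 3.375.
f(2.625) ≈ 1.727221, f(2.875) ≈ 1.770706, f(3.125) ≈ 1.812379, f(3.375) ≈ 1.852384.
Sum = Δs · [f(2.625) + f(2.875) + f(3.125) + f(3.375)].
Sum ≈ 1.790672.

1.790672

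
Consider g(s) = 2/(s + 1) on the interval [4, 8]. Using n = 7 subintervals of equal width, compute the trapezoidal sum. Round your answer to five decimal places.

Δs = (8 − 4)/7 = 4/7.
g(4) = 0.4, g(32/7) = 14/39, g(36/7) = 14/43, g(40/7) = 14/47, g(44/7) = 14/51, g(48/7) = 14/55, g(52/7) = 14/59, g(8) = 2/9.
T_7 = (Δs/2)·[g(s_0) + 2g(s_1) + ... + 2g(s_{6}) + g(s_7)].
Sum ≈ 1.17708.

1.17708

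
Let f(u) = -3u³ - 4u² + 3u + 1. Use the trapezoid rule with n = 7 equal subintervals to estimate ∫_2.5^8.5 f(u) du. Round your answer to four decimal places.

-4618.0561

Δu = (8.5 − 2.5)/7 = 6/7.
f(2.5) = -63.375, f(47/14) = -404793/2744, f(59/14) = -773637/2744, f(71/14) = -1311537/2744, f(83/14) = -2049597/2744, f(95/14) = -3018921/2744, f(107/14) = -4250613/2744, f(8.5) = -2104.875.
T_7 = (Δu/2)·[f(u_0) + 2f(u_1) + ... + 2f(u_{6}) + f(u_7)].
Sum ≈ -4618.0561.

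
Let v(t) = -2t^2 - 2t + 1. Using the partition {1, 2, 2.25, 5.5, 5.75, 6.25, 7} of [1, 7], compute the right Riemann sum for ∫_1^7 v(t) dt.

Subinterval widths: 1, 0.25, 3.25, 0.25, 0.5, 0.75.
Right endpoints: 2, 2.25, 5.5, 5.75, 6.25, 7.
v(2) = -11, v(2.25) = -13.625, v(5.5) = -70.5, v(5.75) = -76.625, v(6.25) = -89.625, v(7) = -111.
Sum = Σ Δt_i · v(t_i).
Sum = -390.75.

-390.75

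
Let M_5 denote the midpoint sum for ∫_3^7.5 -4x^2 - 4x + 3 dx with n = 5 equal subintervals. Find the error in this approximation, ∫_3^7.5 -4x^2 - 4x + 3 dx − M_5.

Exact integral: ∫_3^7.5 f(x) dx = -607.5.
M_5 = -606.285.
Error = -607.5 − (-606.285) = -1.215.

-1.215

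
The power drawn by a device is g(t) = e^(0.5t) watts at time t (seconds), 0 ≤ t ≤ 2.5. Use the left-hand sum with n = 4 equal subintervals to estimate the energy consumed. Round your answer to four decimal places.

4.2429

Δt = (2.5 − 0)/4 = 0.625.
Left endpoints: 0, 0.625, 1.25, 1.875.
g(0) ≈ 1.0000, g(0.625) ≈ 1.3668, g(1.25) ≈ 1.8682, g(1.875) ≈ 2.5536.
Sum = Δt · [g(0) + g(0.625) + g(1.25) + g(1.875)].
Sum ≈ 4.2429.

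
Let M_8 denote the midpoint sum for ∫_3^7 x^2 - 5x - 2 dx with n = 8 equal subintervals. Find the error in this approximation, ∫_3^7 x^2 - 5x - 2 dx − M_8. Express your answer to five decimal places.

Exact integral: ∫_3^7 f(x) dx ≈ -2.6666667.
M_8 = -2.75.
Error ≈ -2.6666667 − (-2.75) ≈ 0.08333.

0.08333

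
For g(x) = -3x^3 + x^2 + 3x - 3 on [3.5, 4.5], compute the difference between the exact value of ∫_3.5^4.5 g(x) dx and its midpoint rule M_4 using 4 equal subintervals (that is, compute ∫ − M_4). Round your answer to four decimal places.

Exact integral: ∫_3.5^4.5 g(x) dx ≈ -169.916667.
M_4 = -169.734375.
Error ≈ -169.916667 − (-169.734375) ≈ -0.1823.

-0.1823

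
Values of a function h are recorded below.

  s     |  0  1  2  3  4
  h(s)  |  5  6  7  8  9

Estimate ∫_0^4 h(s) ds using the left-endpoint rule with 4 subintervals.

Δs = 1.
Sum = 1·[5 + 6 + 7 + 8] = 26.

26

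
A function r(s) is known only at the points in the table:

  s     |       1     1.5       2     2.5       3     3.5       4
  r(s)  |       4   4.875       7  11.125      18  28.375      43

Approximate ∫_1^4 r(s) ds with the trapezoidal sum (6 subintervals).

Δs = 0.5.
T_6 = (0.5/2)·[4 + 2·4.875 + 2·7 + 2·11.125 + 2·18 + 2·28.375 + 43] = 46.4375.

46.4375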